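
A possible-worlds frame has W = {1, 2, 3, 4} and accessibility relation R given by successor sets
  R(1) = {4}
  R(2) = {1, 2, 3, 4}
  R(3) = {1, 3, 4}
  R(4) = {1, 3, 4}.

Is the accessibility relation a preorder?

Reflexive: no — 1 is not related to itself.
Transitive: no — 1 R 4 and 4 R 3, but not 1 R 3.
So R is not a preorder.

No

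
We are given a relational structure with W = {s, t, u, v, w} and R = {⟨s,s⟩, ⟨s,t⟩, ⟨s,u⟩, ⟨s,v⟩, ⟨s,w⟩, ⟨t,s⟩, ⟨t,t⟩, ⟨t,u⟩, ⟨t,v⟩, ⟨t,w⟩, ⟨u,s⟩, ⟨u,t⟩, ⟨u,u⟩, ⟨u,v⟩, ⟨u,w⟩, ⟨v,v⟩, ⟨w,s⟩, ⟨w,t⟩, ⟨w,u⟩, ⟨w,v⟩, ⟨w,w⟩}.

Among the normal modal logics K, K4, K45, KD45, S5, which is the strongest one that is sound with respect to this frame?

Transitive (axiom 4): yes — every two-step R-path is closed by a direct edge.
Euclidean (axiom 5): no — s R v and s R t, but not v R t.
Serial (axiom D): yes — every world has a successor (e.g. s R s).
Reflexive (axiom T): yes — every world is R-related to itself.
So F validates K, K4; K45 would additionally require R to be Euclidean. The strongest is K4.

K4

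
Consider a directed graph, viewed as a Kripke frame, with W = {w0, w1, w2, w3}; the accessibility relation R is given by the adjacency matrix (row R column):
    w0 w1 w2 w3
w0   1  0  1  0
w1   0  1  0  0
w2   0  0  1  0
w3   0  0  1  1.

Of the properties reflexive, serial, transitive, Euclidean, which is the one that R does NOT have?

Reflexive: yes — every world is R-related to itself.
Serial: yes — every world has a successor (e.g. w0 R w0).
Transitive: yes — every two-step R-path is closed by a direct edge.
Euclidean: no — w0 R w2 and w0 R w0, but not w2 R w0.
Only Euclidean fails.

Euclidean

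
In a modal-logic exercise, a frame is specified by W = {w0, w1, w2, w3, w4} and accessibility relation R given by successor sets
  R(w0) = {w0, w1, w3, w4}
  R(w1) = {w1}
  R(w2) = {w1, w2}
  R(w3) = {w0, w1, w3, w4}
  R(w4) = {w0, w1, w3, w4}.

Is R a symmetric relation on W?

Symmetric: no — w0 R w1 but not w1 R w0.

No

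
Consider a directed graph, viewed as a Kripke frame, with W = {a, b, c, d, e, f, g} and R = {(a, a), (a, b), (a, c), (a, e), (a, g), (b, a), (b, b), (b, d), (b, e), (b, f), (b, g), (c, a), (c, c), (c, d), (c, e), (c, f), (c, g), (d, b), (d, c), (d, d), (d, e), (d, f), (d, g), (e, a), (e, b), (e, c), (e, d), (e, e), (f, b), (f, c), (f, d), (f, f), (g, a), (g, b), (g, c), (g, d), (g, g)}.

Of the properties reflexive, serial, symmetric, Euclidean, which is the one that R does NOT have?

Euclidean

Reflexive: yes — every world is R-related to itself.
Serial: yes — every world has a successor (e.g. a R a).
Symmetric: yes — every pair in R has its reverse in R.
Euclidean: no — a R b and a R c, but not b R c.
Only Euclidean fails.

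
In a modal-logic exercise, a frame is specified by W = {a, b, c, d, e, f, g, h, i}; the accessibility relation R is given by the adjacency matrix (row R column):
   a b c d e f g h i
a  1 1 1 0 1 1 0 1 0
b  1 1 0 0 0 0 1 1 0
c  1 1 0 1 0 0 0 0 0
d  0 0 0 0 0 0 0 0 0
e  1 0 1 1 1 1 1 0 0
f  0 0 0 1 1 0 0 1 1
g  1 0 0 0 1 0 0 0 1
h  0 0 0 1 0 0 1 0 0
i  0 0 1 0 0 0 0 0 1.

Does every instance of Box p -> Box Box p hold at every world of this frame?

By correspondence theory, 4 is valid on a frame iff R is transitive.
Transitive: no — a R b and b R g, but not a R g.

No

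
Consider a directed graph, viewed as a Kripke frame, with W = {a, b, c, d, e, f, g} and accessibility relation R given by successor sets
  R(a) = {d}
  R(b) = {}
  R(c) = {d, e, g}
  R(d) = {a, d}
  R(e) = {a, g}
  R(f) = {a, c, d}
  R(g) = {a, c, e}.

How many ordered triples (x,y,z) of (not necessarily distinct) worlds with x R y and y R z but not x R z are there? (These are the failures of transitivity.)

14

Enumerating: (a,d,a), (c,d,a), (c,e,a), (c,g,a), (c,g,c), (e,a,d), (e,g,c), (e,g,e), (f,c,e), (f,c,g), (g,a,d), (g,c,d), (g,c,g), (g,e,g).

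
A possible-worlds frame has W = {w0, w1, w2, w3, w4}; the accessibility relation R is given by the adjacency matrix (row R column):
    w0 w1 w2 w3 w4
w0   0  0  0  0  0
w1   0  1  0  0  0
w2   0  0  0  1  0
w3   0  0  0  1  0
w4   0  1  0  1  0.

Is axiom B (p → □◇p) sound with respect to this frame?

The schema B characterises exactly the symmetric frames.
Symmetric: no — w2 R w3 but not w3 R w2.

No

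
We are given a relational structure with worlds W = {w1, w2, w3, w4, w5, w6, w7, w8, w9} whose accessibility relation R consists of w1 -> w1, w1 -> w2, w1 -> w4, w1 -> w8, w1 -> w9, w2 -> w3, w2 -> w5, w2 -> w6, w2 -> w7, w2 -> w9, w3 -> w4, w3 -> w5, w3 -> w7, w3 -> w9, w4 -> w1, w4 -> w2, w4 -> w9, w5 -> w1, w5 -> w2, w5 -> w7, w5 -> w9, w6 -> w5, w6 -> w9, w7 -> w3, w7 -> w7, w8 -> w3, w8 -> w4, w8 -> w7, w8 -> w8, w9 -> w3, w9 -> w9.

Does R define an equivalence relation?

Reflexive: no — w2 is not related to itself.
Symmetric: no — w1 R w2 but not w2 R w1.
Transitive: no — w1 R w2 and w2 R w3, but not w1 R w3.
So R is not an equivalence relation.

No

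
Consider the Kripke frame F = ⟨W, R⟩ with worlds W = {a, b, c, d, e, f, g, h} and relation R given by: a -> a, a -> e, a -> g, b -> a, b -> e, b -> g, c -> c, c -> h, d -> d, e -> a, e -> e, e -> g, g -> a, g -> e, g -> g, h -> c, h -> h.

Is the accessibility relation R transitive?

Transitive: yes — every two-step R-path is closed by a direct edge.

Yes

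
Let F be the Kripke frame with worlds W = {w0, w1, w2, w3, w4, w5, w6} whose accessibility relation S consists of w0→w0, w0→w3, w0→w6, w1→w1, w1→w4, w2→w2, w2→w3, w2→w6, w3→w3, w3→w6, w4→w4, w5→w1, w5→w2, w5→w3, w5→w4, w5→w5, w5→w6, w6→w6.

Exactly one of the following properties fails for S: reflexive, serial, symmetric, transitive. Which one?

Reflexive: yes — every world is S-related to itself.
Serial: yes — every world has a successor (e.g. w0 S w0).
Symmetric: no — w0 S w3 but not w3 S w0.
Transitive: yes — every two-step S-path is closed by a direct edge.
Only symmetric fails.

symmetric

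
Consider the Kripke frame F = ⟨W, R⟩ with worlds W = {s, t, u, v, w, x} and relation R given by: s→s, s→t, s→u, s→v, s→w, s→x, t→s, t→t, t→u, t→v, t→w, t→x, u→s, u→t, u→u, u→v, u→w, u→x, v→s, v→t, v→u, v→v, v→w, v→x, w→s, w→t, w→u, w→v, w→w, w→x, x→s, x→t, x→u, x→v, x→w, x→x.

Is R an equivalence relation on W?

Yes

Reflexive: yes — every world is R-related to itself.
Symmetric: yes — every pair in R has its reverse in R.
Transitive: yes — every two-step R-path is closed by a direct edge.
So R is an equivalence relation.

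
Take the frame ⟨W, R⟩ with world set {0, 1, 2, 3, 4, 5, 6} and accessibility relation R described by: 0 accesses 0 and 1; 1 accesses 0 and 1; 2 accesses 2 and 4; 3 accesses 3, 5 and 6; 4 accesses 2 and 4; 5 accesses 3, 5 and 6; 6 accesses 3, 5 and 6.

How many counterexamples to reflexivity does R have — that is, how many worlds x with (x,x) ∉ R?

R is reflexive; there are no such worlds.

0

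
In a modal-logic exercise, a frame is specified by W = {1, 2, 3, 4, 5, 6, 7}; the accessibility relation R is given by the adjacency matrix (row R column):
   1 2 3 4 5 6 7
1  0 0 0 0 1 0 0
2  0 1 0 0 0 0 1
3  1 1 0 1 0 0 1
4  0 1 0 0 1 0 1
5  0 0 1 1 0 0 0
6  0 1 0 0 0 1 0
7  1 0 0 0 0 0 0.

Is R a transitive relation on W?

No

Transitive: no — 1 R 5 and 5 R 3, but not 1 R 3.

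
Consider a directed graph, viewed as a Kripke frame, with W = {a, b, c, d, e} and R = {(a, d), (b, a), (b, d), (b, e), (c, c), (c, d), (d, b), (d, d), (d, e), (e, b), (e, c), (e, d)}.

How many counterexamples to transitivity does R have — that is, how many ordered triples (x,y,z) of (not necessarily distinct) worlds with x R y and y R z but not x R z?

12

Enumerating: (a,d,b), (a,d,e), (b,d,b), (b,e,b), (b,e,c), (c,d,b), (c,d,e), (d,b,a), (d,e,c), (e,b,a), (e,b,e), (e,d,e).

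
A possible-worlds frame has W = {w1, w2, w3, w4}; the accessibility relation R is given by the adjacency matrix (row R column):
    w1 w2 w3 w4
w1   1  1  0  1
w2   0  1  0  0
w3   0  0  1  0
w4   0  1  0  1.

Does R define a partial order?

Yes

Reflexive: yes — every world is R-related to itself.
Transitive: yes — every two-step R-path is closed by a direct edge.
Antisymmetric: yes — no distinct pair is related both ways.
So R is a partial order.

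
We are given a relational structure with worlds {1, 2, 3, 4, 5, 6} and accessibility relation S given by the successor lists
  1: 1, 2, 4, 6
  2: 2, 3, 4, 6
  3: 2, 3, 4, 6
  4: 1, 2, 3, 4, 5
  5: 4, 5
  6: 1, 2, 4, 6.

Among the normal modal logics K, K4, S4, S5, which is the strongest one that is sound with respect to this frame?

K

Transitive (axiom 4): no — 1 S 2 and 2 S 3, but not 1 S 3.
Reflexive (axiom T): yes — every world is S-related to itself.
Euclidean (axiom 5): no — 1 S 4 and 1 S 6, but not 4 S 6.
So F validates K; K4 would additionally require S to be transitive. The strongest is K.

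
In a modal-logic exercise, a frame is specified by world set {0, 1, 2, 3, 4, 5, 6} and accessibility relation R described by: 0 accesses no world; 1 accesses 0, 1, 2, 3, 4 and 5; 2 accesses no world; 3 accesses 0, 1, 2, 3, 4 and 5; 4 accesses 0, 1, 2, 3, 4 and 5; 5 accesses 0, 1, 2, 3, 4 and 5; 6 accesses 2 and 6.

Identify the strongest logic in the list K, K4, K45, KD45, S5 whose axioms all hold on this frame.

Transitive (axiom 4): yes — every two-step R-path is closed by a direct edge.
Euclidean (axiom 5): no — 1 R 0 and 1 R 2, but not 0 R 2.
Serial (axiom D): no — 0 has no R-successor.
Reflexive (axiom T): no — 0 is not related to itself.
So F validates K, K4; K45 would additionally require R to be Euclidean. The strongest is K4.

K4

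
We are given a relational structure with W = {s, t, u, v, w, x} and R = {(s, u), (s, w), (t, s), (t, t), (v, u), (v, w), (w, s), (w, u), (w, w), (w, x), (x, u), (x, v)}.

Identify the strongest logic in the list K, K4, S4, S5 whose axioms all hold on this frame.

Transitive (axiom 4): no — s R w and w R x, but not s R x.
Reflexive (axiom T): no — s is not related to itself.
Euclidean (axiom 5): no — s R u and s R w, but not u R w.
So F validates K; K4 would additionally require R to be transitive. The strongest is K.

K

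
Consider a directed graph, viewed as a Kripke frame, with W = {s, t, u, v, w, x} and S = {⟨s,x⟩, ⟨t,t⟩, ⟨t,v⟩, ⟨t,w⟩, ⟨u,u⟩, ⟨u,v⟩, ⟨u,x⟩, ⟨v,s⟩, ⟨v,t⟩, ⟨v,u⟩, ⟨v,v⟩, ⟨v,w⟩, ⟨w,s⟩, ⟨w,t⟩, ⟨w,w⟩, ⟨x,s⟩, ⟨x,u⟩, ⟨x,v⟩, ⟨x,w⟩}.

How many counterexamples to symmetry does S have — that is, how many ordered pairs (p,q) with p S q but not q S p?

5

Enumerating: (v,s), (v,w), (w,s), (x,v), (x,w).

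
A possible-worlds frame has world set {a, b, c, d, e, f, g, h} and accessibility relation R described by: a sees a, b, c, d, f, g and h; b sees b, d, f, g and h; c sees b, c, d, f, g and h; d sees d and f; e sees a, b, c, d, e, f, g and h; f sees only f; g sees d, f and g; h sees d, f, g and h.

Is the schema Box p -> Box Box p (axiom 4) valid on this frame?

The schema 4 characterises exactly the transitive frames.
Transitive: yes — every two-step R-path is closed by a direct edge.

Yes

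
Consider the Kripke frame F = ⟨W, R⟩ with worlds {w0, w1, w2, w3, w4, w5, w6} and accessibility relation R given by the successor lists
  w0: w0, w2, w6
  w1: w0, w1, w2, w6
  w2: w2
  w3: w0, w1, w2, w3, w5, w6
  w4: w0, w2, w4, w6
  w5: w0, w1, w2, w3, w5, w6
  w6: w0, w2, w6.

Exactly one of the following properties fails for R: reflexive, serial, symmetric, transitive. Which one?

symmetric

Reflexive: yes — every world is R-related to itself.
Serial: yes — every world has a successor (e.g. w0 R w0).
Symmetric: no — w0 R w2 but not w2 R w0.
Transitive: yes — every two-step R-path is closed by a direct edge.
Only symmetric fails.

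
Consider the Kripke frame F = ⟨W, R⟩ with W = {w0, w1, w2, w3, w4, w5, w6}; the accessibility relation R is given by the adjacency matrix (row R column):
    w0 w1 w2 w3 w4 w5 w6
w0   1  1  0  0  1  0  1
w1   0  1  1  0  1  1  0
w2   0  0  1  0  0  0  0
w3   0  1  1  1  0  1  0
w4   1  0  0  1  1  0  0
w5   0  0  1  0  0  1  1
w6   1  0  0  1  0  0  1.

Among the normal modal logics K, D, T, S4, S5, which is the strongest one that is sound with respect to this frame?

T

Serial (axiom D): yes — every world has a successor (e.g. w0 R w0).
Reflexive (axiom T): yes — every world is R-related to itself.
Transitive (axiom 4): no — w0 R w1 and w1 R w2, but not w0 R w2.
Euclidean (axiom 5): no — w0 R w1 and w0 R w6, but not w1 R w6.
So F validates K, D, T; S4 would additionally require R to be transitive. The strongest is T.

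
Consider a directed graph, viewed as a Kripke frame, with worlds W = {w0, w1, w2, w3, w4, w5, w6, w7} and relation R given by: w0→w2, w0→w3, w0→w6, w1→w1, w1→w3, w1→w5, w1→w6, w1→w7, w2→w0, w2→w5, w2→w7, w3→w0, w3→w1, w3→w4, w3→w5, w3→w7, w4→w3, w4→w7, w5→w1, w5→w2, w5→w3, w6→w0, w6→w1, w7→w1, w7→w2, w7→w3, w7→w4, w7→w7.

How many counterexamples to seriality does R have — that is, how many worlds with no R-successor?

R is serial; there are no such worlds.

0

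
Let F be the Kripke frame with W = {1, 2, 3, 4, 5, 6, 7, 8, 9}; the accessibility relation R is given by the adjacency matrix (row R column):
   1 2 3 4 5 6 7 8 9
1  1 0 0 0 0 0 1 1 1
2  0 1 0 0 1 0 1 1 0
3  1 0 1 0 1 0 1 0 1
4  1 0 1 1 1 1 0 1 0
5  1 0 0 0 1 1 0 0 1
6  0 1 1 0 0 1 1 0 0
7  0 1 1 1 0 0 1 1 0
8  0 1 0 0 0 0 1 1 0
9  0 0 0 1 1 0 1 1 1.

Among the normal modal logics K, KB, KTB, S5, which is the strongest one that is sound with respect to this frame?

Symmetric (axiom B): no — 1 R 7 but not 7 R 1.
Reflexive (axiom T): yes — every world is R-related to itself.
Euclidean (axiom 5): no — 1 R 7 and 1 R 9, but not 7 R 9.
So F validates K; KB would additionally require R to be symmetric. The strongest is K.

K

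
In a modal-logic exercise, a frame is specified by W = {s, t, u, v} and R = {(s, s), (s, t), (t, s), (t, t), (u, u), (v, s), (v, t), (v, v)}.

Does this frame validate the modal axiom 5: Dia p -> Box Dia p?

No

The schema 5 characterises exactly the Euclidean frames.
Euclidean: no — v R s and v R v, but not s R v.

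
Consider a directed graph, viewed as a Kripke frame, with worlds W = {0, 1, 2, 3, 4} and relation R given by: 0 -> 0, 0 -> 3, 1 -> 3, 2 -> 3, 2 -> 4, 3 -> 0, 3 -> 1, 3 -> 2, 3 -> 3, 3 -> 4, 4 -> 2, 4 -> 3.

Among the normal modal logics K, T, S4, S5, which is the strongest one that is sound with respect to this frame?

Reflexive (axiom T): no — 1 is not related to itself.
Transitive (axiom 4): no — 0 R 3 and 3 R 1, but not 0 R 1.
Euclidean (axiom 5): no — 3 R 0 and 3 R 1, but not 0 R 1.
So F validates K; T would additionally require R to be reflexive. The strongest is K.

K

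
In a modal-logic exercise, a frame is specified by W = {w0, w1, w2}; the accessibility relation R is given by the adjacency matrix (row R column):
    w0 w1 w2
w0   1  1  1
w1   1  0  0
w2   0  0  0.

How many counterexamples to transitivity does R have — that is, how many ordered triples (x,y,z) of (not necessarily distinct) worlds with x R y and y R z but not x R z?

2

Enumerating: (w1,w0,w1), (w1,w0,w2).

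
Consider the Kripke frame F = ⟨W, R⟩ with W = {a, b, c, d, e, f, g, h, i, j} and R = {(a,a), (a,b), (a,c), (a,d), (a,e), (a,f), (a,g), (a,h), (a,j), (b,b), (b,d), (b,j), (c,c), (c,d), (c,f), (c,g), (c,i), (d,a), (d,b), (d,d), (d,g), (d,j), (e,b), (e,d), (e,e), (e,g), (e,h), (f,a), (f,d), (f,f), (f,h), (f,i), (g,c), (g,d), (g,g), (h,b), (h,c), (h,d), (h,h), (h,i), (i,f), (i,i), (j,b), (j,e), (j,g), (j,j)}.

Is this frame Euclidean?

Euclidean: no — a R b and a R c, but not b R c.

No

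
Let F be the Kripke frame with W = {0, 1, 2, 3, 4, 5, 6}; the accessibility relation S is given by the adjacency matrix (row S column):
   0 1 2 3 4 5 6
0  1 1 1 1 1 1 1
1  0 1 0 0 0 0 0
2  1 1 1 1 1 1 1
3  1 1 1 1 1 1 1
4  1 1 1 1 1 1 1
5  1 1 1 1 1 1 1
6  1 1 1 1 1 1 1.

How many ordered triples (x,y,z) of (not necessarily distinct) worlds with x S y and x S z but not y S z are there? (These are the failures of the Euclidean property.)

36

Enumerating: (0,1,0), (0,1,2), (0,1,3), (0,1,4), (0,1,5), (0,1,6), (2,1,0), (2,1,2), (2,1,3), (2,1,4), (2,1,5), (2,1,6), … and 24 more.
Total: 36.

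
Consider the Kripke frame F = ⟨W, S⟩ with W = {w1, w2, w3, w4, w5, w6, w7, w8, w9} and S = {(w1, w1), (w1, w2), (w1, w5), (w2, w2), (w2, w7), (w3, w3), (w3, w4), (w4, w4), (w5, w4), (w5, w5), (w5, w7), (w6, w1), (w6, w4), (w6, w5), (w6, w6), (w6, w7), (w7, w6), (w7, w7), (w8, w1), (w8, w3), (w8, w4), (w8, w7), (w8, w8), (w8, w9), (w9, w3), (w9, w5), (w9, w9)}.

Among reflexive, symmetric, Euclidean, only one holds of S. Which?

Reflexive: yes — every world is S-related to itself.
Symmetric: no — w1 S w2 but not w2 S w1.
Euclidean: no — w1 S w2 and w1 S w5, but not w2 S w5.
Only reflexive holds.

reflexive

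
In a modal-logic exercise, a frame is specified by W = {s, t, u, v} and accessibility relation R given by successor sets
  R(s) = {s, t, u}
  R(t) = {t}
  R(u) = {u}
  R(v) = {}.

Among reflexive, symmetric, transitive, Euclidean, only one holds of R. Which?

transitive

Reflexive: no — v is not related to itself.
Symmetric: no — s R t but not t R s.
Transitive: yes — every two-step R-path is closed by a direct edge.
Euclidean: no — s R t and s R u, but not t R u.
Only transitive holds.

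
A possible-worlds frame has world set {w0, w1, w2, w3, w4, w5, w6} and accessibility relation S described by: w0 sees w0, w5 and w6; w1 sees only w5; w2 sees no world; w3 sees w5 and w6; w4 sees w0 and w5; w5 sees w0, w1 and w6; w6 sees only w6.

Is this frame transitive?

Transitive: no — w0 S w5 and w5 S w1, but not w0 S w1.

No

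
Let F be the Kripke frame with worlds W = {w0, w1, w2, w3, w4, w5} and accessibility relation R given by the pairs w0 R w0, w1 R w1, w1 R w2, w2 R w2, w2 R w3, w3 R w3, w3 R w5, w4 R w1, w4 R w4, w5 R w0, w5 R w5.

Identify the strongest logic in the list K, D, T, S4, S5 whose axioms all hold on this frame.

Serial (axiom D): yes — every world has a successor (e.g. w0 R w0).
Reflexive (axiom T): yes — every world is R-related to itself.
Transitive (axiom 4): no — w1 R w2 and w2 R w3, but not w1 R w3.
Euclidean (axiom 5): no — w1 R w2 and w1 R w1, but not w2 R w1.
So F validates K, D, T; S4 would additionally require R to be transitive. The strongest is T.

T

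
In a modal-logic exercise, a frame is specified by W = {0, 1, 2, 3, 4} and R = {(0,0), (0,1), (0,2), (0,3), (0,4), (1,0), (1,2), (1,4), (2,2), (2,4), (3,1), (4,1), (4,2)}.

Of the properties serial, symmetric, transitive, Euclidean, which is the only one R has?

Serial: yes — every world has a successor (e.g. 0 R 0).
Symmetric: no — 0 R 2 but not 2 R 0.
Transitive: no — 1 R 0 and 0 R 3, but not 1 R 3.
Euclidean: no — 0 R 1 and 0 R 3, but not 1 R 3.
Only serial holds.

serial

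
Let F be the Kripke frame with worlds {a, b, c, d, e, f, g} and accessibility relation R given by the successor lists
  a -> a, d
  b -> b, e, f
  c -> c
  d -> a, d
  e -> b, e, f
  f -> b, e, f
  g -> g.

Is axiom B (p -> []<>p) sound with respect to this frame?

By correspondence theory, B is valid on a frame iff R is symmetric.
Symmetric: yes — every pair in R has its reverse in R.

Yes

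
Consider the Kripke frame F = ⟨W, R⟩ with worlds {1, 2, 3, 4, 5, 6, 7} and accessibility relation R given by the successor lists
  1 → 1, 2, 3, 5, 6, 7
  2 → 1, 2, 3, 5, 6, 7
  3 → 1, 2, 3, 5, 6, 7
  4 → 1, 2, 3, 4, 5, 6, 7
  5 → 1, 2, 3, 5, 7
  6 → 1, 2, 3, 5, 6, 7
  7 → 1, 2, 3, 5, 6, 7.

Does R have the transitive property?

No

Transitive: no — 5 R 1 and 1 R 6, but not 5 R 6.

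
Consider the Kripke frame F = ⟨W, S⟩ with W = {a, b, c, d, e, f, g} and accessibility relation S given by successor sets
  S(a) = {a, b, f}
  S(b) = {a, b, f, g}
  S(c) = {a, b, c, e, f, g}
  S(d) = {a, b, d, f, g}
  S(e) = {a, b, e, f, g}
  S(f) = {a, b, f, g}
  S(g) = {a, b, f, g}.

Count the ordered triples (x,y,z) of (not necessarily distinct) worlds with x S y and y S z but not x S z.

2

Enumerating: (a,b,g), (a,f,g).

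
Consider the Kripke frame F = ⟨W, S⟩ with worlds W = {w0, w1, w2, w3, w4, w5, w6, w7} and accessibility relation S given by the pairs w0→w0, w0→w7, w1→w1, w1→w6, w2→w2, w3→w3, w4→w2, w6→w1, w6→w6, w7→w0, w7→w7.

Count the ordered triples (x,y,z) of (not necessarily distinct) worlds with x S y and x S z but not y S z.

S is Euclidean; there are no such tuples.

0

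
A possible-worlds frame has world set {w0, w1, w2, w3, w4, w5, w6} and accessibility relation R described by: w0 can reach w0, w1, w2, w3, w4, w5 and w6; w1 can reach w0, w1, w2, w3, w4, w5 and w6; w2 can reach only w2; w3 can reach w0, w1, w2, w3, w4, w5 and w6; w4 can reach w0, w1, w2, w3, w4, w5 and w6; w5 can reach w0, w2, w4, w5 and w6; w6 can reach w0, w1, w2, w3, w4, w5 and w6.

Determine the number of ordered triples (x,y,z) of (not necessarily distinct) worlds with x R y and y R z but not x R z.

6

Enumerating: (w5,w0,w1), (w5,w0,w3), (w5,w4,w1), (w5,w4,w3), (w5,w6,w1), (w5,w6,w3).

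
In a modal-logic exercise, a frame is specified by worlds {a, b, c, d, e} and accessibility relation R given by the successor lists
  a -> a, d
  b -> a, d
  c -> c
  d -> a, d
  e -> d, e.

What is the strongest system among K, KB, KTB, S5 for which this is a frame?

Symmetric (axiom B): no — b R a but not a R b.
Reflexive (axiom T): no — b is not related to itself.
Euclidean (axiom 5): no — e R d and e R e, but not d R e.
So F validates K; KB would additionally require R to be symmetric. The strongest is K.

K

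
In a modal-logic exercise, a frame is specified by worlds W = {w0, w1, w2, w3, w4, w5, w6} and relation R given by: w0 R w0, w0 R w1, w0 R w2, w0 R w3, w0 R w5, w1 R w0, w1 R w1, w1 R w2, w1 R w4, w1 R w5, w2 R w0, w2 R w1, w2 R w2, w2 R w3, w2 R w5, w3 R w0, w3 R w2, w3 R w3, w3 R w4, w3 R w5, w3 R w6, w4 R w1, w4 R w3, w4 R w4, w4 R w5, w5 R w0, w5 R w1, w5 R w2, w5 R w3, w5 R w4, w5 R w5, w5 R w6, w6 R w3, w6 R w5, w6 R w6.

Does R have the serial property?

Serial: yes — every world has a successor (e.g. w0 R w0).

Yes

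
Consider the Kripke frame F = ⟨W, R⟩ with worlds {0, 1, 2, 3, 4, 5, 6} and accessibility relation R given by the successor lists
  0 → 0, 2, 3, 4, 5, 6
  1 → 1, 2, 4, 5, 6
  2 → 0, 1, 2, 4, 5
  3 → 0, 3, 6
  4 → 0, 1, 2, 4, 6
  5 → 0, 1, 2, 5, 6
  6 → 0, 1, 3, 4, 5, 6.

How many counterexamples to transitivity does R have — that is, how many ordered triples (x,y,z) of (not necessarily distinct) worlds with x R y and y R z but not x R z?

36

Enumerating: (0,2,1), (0,4,1), (0,5,1), (0,6,1), (1,2,0), (1,4,0), (1,5,0), (1,6,0), (1,6,3), (2,0,3), (2,0,6), (2,1,6), … and 24 more.
Total: 36.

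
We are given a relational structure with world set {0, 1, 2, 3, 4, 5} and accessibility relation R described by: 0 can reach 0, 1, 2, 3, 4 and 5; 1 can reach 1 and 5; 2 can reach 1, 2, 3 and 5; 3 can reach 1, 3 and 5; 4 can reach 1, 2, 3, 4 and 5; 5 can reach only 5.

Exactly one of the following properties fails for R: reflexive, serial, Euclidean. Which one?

Euclidean

Reflexive: yes — every world is R-related to itself.
Serial: yes — every world has a successor (e.g. 0 R 0).
Euclidean: no — 0 R 1 and 0 R 2, but not 1 R 2.
Only Euclidean fails.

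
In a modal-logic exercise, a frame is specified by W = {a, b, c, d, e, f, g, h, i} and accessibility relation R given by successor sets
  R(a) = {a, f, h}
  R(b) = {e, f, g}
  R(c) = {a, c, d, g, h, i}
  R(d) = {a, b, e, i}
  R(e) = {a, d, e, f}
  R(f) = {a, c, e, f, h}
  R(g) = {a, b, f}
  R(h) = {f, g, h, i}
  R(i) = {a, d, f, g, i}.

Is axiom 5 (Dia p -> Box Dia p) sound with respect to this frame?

By correspondence theory, 5 is valid on a frame iff R is Euclidean.
Euclidean: no — b R e and b R g, but not e R g.

No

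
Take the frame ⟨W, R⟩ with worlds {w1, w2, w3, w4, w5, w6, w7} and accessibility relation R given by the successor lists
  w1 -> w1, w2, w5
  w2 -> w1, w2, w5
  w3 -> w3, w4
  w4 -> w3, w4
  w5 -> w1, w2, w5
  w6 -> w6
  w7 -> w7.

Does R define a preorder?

Yes

Reflexive: yes — every world is R-related to itself.
Transitive: yes — every two-step R-path is closed by a direct edge.
So R is a preorder.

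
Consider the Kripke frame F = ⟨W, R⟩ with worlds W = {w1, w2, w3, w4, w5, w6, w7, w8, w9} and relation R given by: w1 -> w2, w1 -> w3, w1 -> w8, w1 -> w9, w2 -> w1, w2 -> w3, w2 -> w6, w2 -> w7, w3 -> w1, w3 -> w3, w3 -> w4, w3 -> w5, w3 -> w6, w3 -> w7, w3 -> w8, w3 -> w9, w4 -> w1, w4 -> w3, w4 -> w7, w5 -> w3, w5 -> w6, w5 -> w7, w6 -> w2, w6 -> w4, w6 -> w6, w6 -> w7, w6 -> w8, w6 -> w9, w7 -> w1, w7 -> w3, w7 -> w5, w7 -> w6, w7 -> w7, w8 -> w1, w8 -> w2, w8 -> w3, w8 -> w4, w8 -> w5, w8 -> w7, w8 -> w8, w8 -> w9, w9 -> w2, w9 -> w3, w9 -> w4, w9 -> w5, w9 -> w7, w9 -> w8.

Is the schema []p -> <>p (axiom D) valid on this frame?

Yes

Axiom D corresponds to the accessibility relation being serial.
Serial: yes — every world has a successor (e.g. w1 R w2).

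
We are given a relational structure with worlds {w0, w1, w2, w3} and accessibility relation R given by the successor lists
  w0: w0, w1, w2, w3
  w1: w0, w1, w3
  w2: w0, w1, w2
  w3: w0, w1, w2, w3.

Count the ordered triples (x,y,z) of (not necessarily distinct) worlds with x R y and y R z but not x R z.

Enumerating: (w1,w0,w2), (w1,w3,w2), (w2,w0,w3), (w2,w1,w3).

4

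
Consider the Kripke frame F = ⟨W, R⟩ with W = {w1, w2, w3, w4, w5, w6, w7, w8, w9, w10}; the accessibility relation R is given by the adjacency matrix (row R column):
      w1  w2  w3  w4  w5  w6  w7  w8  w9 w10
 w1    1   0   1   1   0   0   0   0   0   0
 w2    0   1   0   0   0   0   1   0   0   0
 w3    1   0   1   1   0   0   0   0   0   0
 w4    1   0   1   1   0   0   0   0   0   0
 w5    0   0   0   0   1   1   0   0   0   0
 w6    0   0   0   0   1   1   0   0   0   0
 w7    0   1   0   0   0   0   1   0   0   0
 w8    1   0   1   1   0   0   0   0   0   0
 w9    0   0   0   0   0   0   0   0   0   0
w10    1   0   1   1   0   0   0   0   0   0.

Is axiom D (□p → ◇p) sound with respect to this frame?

No

The schema D characterises exactly the serial frames.
Serial: no — w9 has no R-successor.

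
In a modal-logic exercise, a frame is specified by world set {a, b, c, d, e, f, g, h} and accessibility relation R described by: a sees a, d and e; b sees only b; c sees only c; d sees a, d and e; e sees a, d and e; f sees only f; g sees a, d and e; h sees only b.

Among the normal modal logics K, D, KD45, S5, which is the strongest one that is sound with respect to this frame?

KD45

Serial (axiom D): yes — every world has a successor (e.g. a R a).
Euclidean (axiom 5): yes — any two successors of a common world are R-related.
Transitive (axiom 4): yes — every two-step R-path is closed by a direct edge.
Reflexive (axiom T): no — g is not related to itself.
So F validates K, D, KD45; S5 would additionally require R to be reflexive. The strongest is KD45.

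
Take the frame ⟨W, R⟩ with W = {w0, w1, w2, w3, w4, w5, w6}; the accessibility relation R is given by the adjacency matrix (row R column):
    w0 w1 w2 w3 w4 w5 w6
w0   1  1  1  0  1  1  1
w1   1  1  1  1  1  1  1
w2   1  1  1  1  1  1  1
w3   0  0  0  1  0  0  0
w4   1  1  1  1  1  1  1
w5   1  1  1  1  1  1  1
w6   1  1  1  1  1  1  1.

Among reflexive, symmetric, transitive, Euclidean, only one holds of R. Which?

reflexive

Reflexive: yes — every world is R-related to itself.
Symmetric: no — w1 R w3 but not w3 R w1.
Transitive: no — w0 R w1 and w1 R w3, but not w0 R w3.
Euclidean: no — w1 R w0 and w1 R w3, but not w0 R w3.
Only reflexive holds.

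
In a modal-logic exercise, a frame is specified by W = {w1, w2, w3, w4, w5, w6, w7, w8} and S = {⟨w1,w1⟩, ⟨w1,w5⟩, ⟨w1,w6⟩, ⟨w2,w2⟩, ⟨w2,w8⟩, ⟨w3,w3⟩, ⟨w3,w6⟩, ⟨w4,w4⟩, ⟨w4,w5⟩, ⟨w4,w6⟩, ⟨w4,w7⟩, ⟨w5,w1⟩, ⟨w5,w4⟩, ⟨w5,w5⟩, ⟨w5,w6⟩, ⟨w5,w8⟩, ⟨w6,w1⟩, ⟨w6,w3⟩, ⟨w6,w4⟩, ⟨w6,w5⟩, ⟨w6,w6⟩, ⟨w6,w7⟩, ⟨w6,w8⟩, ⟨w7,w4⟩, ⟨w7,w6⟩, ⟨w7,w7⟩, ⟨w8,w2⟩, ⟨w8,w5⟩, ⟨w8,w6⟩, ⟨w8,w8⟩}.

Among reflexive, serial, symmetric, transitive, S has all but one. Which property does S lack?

Reflexive: yes — every world is S-related to itself.
Serial: yes — every world has a successor (e.g. w1 S w1).
Symmetric: yes — every pair in S has its reverse in S.
Transitive: no — w1 S w5 and w5 S w4, but not w1 S w4.
Only transitive fails.

transitive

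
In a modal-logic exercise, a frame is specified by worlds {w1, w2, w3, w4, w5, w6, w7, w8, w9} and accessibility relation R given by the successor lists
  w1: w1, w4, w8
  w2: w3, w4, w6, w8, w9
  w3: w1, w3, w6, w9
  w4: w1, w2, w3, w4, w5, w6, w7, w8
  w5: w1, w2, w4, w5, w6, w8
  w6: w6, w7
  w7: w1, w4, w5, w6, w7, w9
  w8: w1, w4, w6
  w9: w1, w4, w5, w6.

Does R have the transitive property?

No

Transitive: no — w1 R w4 and w4 R w2, but not w1 R w2.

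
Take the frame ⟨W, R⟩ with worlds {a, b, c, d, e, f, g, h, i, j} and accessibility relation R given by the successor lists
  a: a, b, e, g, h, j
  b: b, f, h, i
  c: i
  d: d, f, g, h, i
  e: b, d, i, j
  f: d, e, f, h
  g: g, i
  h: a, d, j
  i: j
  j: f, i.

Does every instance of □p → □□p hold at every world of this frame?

By correspondence theory, 4 is valid on a frame iff R is transitive.
Transitive: no — a R b and b R f, but not a R f.

No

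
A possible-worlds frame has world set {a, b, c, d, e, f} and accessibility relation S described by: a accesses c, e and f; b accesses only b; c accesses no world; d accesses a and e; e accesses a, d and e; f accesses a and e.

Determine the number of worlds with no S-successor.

Enumerating: c.

1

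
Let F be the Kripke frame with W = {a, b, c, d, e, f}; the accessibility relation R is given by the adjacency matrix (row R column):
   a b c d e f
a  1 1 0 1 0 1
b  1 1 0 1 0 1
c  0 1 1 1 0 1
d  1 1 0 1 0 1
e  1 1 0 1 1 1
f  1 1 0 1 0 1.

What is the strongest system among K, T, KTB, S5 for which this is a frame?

T

Reflexive (axiom T): yes — every world is R-related to itself.
Symmetric (axiom B): no — c R b but not b R c.
Euclidean (axiom 5): no — c R b and c R c, but not b R c.
So F validates K, T; KTB would additionally require R to be symmetric. The strongest is T.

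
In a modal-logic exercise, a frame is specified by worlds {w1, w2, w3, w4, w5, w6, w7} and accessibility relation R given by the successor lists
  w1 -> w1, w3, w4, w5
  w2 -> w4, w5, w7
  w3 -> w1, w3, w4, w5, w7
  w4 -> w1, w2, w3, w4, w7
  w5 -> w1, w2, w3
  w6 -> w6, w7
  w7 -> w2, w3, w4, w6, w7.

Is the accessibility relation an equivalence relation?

Reflexive: no — w2 is not related to itself.
Symmetric: yes — every pair in R has its reverse in R.
Transitive: no — w1 R w3 and w3 R w7, but not w1 R w7.
So R is not an equivalence relation.

No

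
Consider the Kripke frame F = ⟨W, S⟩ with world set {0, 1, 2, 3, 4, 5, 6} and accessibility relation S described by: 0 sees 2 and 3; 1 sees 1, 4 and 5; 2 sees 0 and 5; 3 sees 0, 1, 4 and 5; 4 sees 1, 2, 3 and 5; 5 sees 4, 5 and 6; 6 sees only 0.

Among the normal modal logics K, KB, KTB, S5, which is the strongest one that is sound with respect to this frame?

K

Symmetric (axiom B): no — 1 S 5 but not 5 S 1.
Reflexive (axiom T): no — 0 is not related to itself.
Euclidean (axiom 5): no — 0 S 2 and 0 S 3, but not 2 S 3.
So F validates K; KB would additionally require S to be symmetric. The strongest is K.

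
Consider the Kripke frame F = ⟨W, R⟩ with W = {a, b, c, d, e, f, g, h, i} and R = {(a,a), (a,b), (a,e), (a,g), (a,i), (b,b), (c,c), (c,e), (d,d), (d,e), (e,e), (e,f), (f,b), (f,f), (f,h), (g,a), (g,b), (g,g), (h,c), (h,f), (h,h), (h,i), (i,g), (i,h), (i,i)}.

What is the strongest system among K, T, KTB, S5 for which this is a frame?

Reflexive (axiom T): yes — every world is R-related to itself.
Symmetric (axiom B): no — a R b but not b R a.
Euclidean (axiom 5): no — a R b and a R e, but not b R e.
So F validates K, T; KTB would additionally require R to be symmetric. The strongest is T.

T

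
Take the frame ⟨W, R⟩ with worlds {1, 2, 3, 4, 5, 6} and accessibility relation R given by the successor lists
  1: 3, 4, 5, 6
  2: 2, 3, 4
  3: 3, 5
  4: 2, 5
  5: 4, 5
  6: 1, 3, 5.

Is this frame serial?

Yes

Serial: yes — every world has a successor (e.g. 1 R 3).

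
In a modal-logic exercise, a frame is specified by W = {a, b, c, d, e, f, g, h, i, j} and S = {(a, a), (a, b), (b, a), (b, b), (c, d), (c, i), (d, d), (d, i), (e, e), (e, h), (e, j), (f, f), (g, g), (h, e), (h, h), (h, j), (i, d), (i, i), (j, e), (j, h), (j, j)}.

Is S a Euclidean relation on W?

Euclidean: yes — any two successors of a common world are S-related.

Yes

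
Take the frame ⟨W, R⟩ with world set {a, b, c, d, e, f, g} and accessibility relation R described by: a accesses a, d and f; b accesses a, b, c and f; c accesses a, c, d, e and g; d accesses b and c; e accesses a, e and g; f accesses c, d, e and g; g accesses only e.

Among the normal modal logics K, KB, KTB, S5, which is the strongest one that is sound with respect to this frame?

K

Symmetric (axiom B): no — a R d but not d R a.
Reflexive (axiom T): no — d is not related to itself.
Euclidean (axiom 5): no — a R d and a R f, but not d R f.
So F validates K; KB would additionally require R to be symmetric. The strongest is K.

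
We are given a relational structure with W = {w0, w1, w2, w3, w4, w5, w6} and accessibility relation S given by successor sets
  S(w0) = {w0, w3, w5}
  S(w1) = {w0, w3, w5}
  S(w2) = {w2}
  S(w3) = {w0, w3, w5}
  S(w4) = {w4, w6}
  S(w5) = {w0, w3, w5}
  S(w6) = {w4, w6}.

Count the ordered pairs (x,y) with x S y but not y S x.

Enumerating: (w1,w0), (w1,w3), (w1,w5).

3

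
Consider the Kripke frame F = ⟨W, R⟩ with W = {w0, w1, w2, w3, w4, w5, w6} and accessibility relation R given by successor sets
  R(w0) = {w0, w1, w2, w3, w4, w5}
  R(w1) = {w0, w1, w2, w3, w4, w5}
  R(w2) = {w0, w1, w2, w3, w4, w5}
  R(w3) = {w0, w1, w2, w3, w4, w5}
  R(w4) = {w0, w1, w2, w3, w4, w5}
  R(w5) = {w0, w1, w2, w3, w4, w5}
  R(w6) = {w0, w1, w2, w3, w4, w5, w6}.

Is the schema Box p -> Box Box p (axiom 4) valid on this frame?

By correspondence theory, 4 is valid on a frame iff R is transitive.
Transitive: yes — every two-step R-path is closed by a direct edge.

Yes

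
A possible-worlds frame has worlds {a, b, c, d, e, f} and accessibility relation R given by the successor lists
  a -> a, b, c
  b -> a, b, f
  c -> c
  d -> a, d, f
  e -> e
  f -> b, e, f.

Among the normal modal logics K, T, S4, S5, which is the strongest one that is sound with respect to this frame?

Reflexive (axiom T): yes — every world is R-related to itself.
Transitive (axiom 4): no — a R b and b R f, but not a R f.
Euclidean (axiom 5): no — a R b and a R c, but not b R c.
So F validates K, T; S4 would additionally require R to be transitive. The strongest is T.

T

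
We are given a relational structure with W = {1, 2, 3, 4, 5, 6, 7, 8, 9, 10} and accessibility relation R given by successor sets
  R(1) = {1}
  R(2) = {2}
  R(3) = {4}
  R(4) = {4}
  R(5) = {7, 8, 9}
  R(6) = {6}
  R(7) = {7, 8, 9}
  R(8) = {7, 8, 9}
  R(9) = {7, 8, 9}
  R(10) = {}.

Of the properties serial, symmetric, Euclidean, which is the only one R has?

Serial: no — 10 has no R-successor.
Symmetric: no — 3 R 4 but not 4 R 3.
Euclidean: yes — any two successors of a common world are R-related.
Only Euclidean holds.

Euclidean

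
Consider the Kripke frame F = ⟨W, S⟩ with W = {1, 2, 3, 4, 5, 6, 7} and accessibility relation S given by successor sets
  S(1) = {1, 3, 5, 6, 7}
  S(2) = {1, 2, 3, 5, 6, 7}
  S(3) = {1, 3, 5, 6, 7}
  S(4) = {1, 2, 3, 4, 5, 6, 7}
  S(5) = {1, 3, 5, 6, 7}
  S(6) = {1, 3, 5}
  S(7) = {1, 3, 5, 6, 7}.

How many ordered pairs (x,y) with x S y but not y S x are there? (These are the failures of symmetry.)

Enumerating: (2,1), (2,3), (2,5), (2,6), (2,7), (4,1), (4,2), (4,3), (4,5), (4,6), (4,7), (7,6).

12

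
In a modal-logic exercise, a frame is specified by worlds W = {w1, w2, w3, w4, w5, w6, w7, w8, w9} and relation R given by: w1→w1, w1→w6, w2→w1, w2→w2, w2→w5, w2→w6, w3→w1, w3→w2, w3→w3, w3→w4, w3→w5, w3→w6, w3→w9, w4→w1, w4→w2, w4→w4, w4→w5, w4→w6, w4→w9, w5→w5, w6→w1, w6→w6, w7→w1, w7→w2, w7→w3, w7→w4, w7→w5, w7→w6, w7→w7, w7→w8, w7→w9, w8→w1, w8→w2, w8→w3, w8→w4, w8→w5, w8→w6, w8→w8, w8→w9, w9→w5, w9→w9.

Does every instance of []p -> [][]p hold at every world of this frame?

Yes

The schema 4 characterises exactly the transitive frames.
Transitive: yes — every two-step R-path is closed by a direct edge.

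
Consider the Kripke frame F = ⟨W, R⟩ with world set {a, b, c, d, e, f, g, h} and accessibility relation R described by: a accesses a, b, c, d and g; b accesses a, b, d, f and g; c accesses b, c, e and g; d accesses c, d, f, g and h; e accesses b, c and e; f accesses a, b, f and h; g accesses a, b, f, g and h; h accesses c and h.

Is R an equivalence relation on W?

No

Reflexive: yes — every world is R-related to itself.
Symmetric: no — a R c but not c R a.
Transitive: no — a R b and b R f, but not a R f.
So R is not an equivalence relation.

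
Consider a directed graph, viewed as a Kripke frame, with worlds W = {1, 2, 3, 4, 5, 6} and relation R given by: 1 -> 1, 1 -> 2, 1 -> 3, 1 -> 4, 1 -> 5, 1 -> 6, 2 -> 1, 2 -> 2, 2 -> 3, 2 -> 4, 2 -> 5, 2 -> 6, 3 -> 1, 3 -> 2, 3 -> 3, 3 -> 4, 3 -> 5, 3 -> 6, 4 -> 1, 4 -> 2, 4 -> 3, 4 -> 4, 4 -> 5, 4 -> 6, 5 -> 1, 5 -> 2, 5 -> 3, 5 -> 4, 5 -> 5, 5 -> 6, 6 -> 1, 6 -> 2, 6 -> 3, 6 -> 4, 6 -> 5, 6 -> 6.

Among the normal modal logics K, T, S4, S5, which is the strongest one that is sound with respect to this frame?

S5

Reflexive (axiom T): yes — every world is R-related to itself.
Transitive (axiom 4): yes — every two-step R-path is closed by a direct edge.
Euclidean (axiom 5): yes — any two successors of a common world are R-related.
So F validates K, T, S4, S5. The strongest is S5.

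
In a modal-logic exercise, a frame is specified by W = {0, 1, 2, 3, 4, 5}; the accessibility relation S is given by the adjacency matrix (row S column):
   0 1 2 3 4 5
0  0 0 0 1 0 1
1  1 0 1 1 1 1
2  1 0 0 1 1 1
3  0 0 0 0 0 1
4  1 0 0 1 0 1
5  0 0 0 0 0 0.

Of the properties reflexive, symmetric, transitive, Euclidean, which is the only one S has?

transitive

Reflexive: no — 0 is not related to itself.
Symmetric: no — 0 S 3 but not 3 S 0.
Transitive: yes — every two-step S-path is closed by a direct edge.
Euclidean: no — 0 S 5 and 0 S 3, but not 5 S 3.
Only transitive holds.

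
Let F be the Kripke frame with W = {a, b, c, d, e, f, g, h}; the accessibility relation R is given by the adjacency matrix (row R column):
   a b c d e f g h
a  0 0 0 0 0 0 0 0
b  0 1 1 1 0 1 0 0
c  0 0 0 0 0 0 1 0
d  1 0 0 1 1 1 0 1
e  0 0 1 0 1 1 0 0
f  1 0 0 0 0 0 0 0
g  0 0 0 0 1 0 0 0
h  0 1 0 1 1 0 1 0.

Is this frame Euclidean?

No

Euclidean: no — b R c and b R d, but not c R d.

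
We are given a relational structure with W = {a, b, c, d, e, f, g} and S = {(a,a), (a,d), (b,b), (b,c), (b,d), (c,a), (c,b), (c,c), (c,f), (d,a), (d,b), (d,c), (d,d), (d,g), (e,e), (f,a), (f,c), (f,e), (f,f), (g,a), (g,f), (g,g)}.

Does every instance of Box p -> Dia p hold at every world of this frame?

Axiom D corresponds to the accessibility relation being serial.
Serial: yes — every world has a successor (e.g. a S a).

Yes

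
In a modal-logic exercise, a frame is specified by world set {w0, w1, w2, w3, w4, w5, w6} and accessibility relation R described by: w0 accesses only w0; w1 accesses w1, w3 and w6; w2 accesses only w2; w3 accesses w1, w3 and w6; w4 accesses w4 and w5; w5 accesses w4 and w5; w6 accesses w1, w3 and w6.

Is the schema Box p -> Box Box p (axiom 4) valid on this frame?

Yes

By correspondence theory, 4 is valid on a frame iff R is transitive.
Transitive: yes — every two-step R-path is closed by a direct edge.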